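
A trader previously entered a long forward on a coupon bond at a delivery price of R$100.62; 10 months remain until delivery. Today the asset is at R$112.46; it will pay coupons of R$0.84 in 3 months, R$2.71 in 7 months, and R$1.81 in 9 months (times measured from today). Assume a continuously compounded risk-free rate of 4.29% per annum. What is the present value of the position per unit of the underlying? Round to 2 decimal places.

R$10.15

PV(remaining coupons) I = 0.84·e^(−0.0429·3/12) + 2.71·e^(−0.0429·7/12) + 1.81·e^(−0.0429·9/12) = 5.2268
Current forward F = (S − I)·e^(rT) = (112.46 − 5.2268)·e^(0.0429·10/12) = 107.2332 × 1.036397 = 111.1362
Value (long) = (F − K)·e^(−rT) = (111.1362 − 100.62) × 0.964881 = 10.1469
Value = R$10.15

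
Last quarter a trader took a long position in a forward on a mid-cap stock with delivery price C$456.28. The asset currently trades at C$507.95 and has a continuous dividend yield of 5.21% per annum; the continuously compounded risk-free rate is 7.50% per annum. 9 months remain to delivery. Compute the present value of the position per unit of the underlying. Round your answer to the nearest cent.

C$57.16

Current fair forward for the remaining 9 months: F = S·e^((r − q)·T), (r − q) = 0.0750 − 0.0521 = 0.0229
F = 507.95 · e^(0.0229 × 9/12) = 507.95 × 1.017323 = 516.7492
Value of long forward = (F − K)·e^(−rT) = (516.7492 − 456.28) · e^(−0.0750·9/12)
= 60.4692 × 0.945303 = 57.16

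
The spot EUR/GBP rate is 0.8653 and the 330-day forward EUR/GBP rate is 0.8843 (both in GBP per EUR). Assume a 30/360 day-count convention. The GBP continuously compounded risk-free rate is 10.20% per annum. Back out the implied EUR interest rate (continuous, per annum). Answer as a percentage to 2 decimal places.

7.83%

F = S·e^((r_GBP − r_EUR)T) ⇒ r_EUR = r_GBP − ln(F/S)/T
ln(0.8843/0.8653) = 0.021720; /(330/360) = 0.023695
r_EUR = 0.1020 − 0.023695 = 0.078305
r_EUR = 7.83%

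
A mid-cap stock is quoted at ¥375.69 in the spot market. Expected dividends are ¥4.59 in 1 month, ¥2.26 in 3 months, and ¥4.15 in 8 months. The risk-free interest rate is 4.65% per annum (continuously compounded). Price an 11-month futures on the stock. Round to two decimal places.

¥380.75

PV(dividends) I = 4.59·e^(−0.0465·1/12) + 2.26·e^(−0.0465·3/12) + 4.15·e^(−0.0465·8/12)
I = 4.5722 + 2.2339 + 4.0233 = 10.8294
F = (S − I)·e^(rT) = (375.69 − 10.8294) · e^(0.0465·11/12)
= 364.8606 · e^0.042625 = 364.8606 × 1.043546 = ¥380.75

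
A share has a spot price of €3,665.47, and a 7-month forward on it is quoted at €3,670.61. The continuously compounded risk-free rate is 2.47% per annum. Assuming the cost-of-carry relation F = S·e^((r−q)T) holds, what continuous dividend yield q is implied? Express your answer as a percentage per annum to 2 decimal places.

From F = S·e^((r−q)T): (r − q) = ln(F/S)/T
ln(3670.61/3665.47) = ln(1.001402) = 0.001401
(r − q) = 0.001401 / (7/12) = 0.002402
q = r − ln(F/S)/T = 0.0247 − 0.002402 = 0.022298
q = 2.23%

2.23%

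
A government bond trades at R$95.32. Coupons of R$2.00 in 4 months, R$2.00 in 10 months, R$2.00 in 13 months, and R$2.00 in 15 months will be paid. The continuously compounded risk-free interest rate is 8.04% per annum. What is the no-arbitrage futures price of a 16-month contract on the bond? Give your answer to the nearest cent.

R$97.80

PV(coupons) I = 2.00·e^(−0.0804·4/12) + 2.00·e^(−0.0804·10/12) + 2.00·e^(−0.0804·13/12) + 2.00·e^(−0.0804·15/12)
I = 1.9471 + 1.8704 + 1.8332 + 1.8088 = 7.4595
F = (S − I)·e^(rT) = (95.32 − 7.4595) · e^(0.0804·16/12)
= 87.8605 · e^0.107200 = 87.8605 × 1.113157 = R$97.80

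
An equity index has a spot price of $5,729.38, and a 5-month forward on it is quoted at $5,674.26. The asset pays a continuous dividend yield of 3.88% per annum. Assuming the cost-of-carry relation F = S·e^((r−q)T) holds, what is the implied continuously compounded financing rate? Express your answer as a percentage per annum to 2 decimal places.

From F = S·e^((r−q)T): (r − q) = ln(F/S)/T
ln(5674.26/5729.38) = ln(0.990379) = -0.009668
(r − q) = -0.009668 / (5/12) = -0.023203
r = ln(F/S)/T + q = -0.023203 + 0.0388 = 0.015597
r = 1.56%

1.56%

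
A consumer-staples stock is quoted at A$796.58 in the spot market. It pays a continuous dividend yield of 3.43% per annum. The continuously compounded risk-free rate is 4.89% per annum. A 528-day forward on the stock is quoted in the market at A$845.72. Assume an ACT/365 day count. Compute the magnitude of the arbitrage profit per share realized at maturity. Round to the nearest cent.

A$32.14 per share

Fair forward: F* = S·e^(carry·T), with carry = (r − q) = 0.0489 − 0.0343 = 0.0146
F* = 796.58 · e^(0.0146 × 528/365) = 796.58 · e^0.021120 = 796.58 × 1.021345 = A$813.5830
Market A$845.72 > fair A$813.5830: forward overpriced → cash-and-carry (buy spot, short the forward).
At maturity, profit = |F_mkt − F*| = |845.72 − 813.5830| = A$32.14 per share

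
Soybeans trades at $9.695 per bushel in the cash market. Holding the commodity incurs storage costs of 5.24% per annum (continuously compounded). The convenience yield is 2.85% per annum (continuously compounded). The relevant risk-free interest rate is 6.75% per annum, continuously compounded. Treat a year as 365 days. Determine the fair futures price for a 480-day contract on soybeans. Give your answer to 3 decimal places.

Net carry = r + u − y = 0.0675 + 0.0524 − 0.0285 = 0.0914
F = S·e^((r+u−y)T) = 9.695 · e^(0.0914 × 480/365) = 9.695 · e^0.120197
= 9.695 × 1.127719 = $10.933 per bushel

$10.933 per bushel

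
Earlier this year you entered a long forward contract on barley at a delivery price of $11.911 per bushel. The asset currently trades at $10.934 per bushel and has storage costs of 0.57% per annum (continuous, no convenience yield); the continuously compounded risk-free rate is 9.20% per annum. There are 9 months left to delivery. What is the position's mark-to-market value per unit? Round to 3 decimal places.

Current fair forward for the remaining 9 months: F = S·e^((r + u)·T), (r + u) = 0.0920 + 0.0057 = 0.0977
F = 10.934 · e^(0.0977 × 9/12) = 10.934 × 1.076026 = 11.7653
Value of long forward = (F − K)·e^(−rT) = (11.7653 − 11.911) · e^(−0.0920·9/12)
= -0.1457 × 0.933327 = -0.136

-$0.136 per bushel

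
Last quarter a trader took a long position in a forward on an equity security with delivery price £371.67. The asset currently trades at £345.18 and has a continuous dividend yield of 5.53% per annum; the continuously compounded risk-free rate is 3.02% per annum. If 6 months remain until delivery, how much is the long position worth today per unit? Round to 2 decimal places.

Current fair forward for the remaining 6 months: F = S·e^((r − q)·T), (r − q) = 0.0302 − 0.0553 = -0.0251
F = 345.18 · e^(-0.0251 × 6/12) = 345.18 × 0.987528 = 340.8749
Value of long forward = (F − K)·e^(−rT) = (340.8749 − 371.67) · e^(−0.0302·6/12)
= -30.7951 × 0.985013 = -30.33

-£30.33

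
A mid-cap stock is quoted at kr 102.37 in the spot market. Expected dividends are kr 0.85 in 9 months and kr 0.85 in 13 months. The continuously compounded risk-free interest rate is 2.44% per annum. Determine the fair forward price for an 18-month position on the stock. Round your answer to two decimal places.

kr 104.46

PV(dividends) I = 0.85·e^(−0.0244·9/12) + 0.85·e^(−0.0244·13/12)
I = 0.8346 + 0.8278 = 1.6624
F = (S − I)·e^(rT) = (102.37 − 1.6624) · e^(0.0244·18/12)
= 100.7076 · e^0.036600 = 100.7076 × 1.037278 = kr 104.46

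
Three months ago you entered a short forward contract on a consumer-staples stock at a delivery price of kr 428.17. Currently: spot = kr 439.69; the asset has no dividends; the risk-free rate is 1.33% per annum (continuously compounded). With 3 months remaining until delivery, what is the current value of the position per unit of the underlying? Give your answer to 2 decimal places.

Current fair forward for the remaining 3 months: F = S·e^(r·T), r = 0.0133
F = 439.69 · e^(0.0133 × 3/12) = 439.69 × 1.003331 = 441.1546
Value of long forward = (F − K)·e^(−rT) = (441.1546 − 428.17) · e^(−0.0133·3/12)
= 12.9846 × 0.996681 = 12.94
Short position value = −(long value) = -kr 12.94

-kr 12.94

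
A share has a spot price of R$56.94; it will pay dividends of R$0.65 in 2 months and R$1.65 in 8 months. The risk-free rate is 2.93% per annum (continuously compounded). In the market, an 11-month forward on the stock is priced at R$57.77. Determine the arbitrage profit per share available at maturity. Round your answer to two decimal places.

R$1.61 per share

PV(dividends) I = 0.65·e^(−0.0293·2/12) + 1.65·e^(−0.0293·8/12) = 2.2649
Fair forward F* = (S − I)·e^(rT) = (56.94 − 2.2649)·e^0.026858 = 54.6751 × 1.027222 = 56.1635
Market R$57.77 > fair 56.1635: forward overpriced → cash-and-carry (borrow at r, buy the stock and collect the dividends, short the forward).
Profit at T = |F_mkt − F*| = |57.77 − 56.1635| = R$1.61 per share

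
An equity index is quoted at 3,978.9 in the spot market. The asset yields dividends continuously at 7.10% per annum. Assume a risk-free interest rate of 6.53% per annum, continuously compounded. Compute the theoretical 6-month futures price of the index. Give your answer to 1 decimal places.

3,967.6

F = S·e^((r − q)T) = 3978.9 · e^((0.0653 − 0.0710) × 6/12)
= 3978.9 · e^-0.002850 = 3978.9 × 0.997154
F = 3,967.6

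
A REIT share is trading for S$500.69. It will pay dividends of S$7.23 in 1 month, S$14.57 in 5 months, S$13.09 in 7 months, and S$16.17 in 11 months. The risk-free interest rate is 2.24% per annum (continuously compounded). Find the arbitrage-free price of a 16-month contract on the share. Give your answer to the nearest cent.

PV(dividends) I = 7.23·e^(−0.0224·1/12) + 14.57·e^(−0.0224·5/12) + 13.09·e^(−0.0224·7/12) + 16.17·e^(−0.0224·11/12)
I = 7.2165 + 14.4346 + 12.9201 + 15.8414 = 50.4126
F = (S − I)·e^(rT) = (500.69 − 50.4126) · e^(0.0224·16/12)
= 450.2774 · e^0.029867 = 450.2774 × 1.030317 = S$463.93

S$463.93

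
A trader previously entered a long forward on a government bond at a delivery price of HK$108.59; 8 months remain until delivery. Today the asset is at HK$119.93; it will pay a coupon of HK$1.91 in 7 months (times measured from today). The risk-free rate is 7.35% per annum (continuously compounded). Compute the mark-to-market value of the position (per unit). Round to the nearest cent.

PV(remaining coupons) I = 1.91·e^(−0.0735·7/12) = 1.8298
Current forward F = (S − I)·e^(rT) = (119.93 − 1.8298)·e^(0.0735·8/12) = 118.1002 × 1.050220 = 124.0312
Value (long) = (F − K)·e^(−rT) = (124.0312 − 108.59) × 0.952181 = 14.7028
Value = HK$14.70

HK$14.70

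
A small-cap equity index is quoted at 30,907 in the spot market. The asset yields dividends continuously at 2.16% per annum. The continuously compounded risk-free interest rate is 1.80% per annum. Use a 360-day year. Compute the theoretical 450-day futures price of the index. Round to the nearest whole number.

30,768

F = S·e^((r − q)T) = 30907 · e^((0.0180 − 0.0216) × 450/360)
= 30907 · e^-0.004500 = 30907 × 0.995510
F = 30,768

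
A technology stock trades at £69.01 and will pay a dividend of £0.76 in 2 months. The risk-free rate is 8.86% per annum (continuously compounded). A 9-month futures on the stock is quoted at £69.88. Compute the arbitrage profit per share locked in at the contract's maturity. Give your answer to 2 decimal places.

PV(dividends) I = 0.76·e^(−0.0886·2/12) = 0.7489
Fair futures F* = (S − I)·e^(rT) = (69.01 − 0.7489)·e^0.066450 = 68.2611 × 1.068708 = 72.9512
Market £69.88 < fair 72.9512: forward underpriced → reverse cash-and-carry (short the stock, invest proceeds at r, pay the dividends, go long the forward).
Profit at T = |F_mkt − F*| = |69.88 − 72.9512| = £3.07 per share

£3.07 per share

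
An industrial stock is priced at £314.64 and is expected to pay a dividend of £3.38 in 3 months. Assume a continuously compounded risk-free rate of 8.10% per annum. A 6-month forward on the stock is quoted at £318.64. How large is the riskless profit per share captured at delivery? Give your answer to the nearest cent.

PV(dividends) I = 3.38·e^(−0.0810·3/12) = 3.3122
Fair forward F* = (S − I)·e^(rT) = (314.64 − 3.3122)·e^0.040500 = 311.3278 × 1.041331 = 324.1953
Market £318.64 < fair 324.1953: forward underpriced → reverse cash-and-carry (short the stock, invest proceeds at r, pay the dividends, go long the forward).
Profit at T = |F_mkt − F*| = |318.64 − 324.1953| = £5.56 per share

£5.56 per share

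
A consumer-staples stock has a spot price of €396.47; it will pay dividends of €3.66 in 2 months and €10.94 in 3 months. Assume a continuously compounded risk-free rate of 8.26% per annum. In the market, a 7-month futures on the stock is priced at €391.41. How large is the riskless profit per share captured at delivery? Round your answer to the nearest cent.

€9.60 per share

PV(dividends) I = 3.66·e^(−0.0826·2/12) + 10.94·e^(−0.0826·3/12) = 14.3264
Fair futures F* = (S − I)·e^(rT) = (396.47 − 14.3264)·e^0.048183 = 382.1436 × 1.049363 = 401.0074
Market €391.41 < fair 401.0074: forward underpriced → reverse cash-and-carry (short the stock, invest proceeds at r, pay the dividends, go long the forward).
Profit at T = |F_mkt − F*| = |391.41 − 401.0074| = €9.60 per share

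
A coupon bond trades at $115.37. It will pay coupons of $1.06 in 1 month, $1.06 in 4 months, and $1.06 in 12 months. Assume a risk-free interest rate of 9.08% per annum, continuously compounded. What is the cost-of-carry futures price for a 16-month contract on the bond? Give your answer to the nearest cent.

$126.78

PV(coupons) I = 1.06·e^(−0.0908·1/12) + 1.06·e^(−0.0908·4/12) + 1.06·e^(−0.0908·12/12)
I = 1.0520 + 1.0284 + 0.9680 = 3.0484
F = (S − I)·e^(rT) = (115.37 − 3.0484) · e^(0.0908·16/12)
= 112.3216 · e^0.121067 = 112.3216 × 1.128701 = $126.78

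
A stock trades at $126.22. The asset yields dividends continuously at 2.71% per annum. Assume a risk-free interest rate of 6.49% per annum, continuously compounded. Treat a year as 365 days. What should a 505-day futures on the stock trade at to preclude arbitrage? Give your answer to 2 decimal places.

$133.00

F = S·e^((r − q)T) = 126.22 · e^((0.0649 − 0.0271) × 505/365)
= 126.22 · e^0.052299 = 126.22 × 1.053691
F = $133.00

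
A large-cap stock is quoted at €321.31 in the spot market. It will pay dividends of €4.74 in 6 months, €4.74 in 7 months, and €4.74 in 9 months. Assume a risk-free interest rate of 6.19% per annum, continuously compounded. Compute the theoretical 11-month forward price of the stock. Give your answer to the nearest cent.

€325.58

PV(dividends) I = 4.74·e^(−0.0619·6/12) + 4.74·e^(−0.0619·7/12) + 4.74·e^(−0.0619·9/12)
I = 4.5955 + 4.5719 + 4.5250 = 13.6924
F = (S − I)·e^(rT) = (321.31 − 13.6924) · e^(0.0619·11/12)
= 307.6176 · e^0.056742 = 307.6176 × 1.058383 = €325.58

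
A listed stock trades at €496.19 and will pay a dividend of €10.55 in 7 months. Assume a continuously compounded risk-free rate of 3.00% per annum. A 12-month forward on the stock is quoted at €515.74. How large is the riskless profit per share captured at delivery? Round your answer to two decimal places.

€15.12 per share

PV(dividends) I = 10.55·e^(−0.0300·7/12) = 10.3670
Fair forward F* = (S − I)·e^(rT) = (496.19 − 10.3670)·e^0.030000 = 485.8230 × 1.030455 = 500.6187
Market €515.74 > fair 500.6187: forward overpriced → cash-and-carry (borrow at r, buy the stock and collect the dividends, short the forward).
Profit at T = |F_mkt − F*| = |515.74 − 500.6187| = €15.12 per share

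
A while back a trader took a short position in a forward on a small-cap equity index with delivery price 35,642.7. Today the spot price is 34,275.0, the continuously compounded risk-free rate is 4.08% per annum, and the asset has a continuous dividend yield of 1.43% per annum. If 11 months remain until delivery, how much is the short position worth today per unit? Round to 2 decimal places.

Current fair forward for the remaining 11 months: F = S·e^((r − q)·T), (r − q) = 0.0408 − 0.0143 = 0.0265
F = 34275.0 · e^(0.0265 × 11/12) = 34275.0 × 1.02458911 = 35117.7917
Value of long forward = (F − K)·e^(−rT) = (35117.7917 − 35642.7) · e^(−0.0408·11/12)
= -524.9083 × 0.96329074 = -505.64
Short position value = −(long value) = 505.64

505.64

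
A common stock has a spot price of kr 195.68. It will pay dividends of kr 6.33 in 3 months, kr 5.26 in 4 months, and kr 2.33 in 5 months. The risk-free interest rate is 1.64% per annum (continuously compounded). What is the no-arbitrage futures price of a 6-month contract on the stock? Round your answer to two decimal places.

kr 183.33

PV(dividends) I = 6.33·e^(−0.0164·3/12) + 5.26·e^(−0.0164·4/12) + 2.33·e^(−0.0164·5/12)
I = 6.3041 + 5.2313 + 2.3141 = 13.8495
F = (S − I)·e^(rT) = (195.68 − 13.8495) · e^(0.0164·6/12)
= 181.8305 · e^0.008200 = 181.8305 × 1.008234 = kr 183.33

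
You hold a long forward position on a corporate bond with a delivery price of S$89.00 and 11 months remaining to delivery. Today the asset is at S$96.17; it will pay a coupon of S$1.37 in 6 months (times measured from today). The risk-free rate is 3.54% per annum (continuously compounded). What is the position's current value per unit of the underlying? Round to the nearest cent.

S$8.67

PV(remaining coupons) I = 1.37·e^(−0.0354·6/12) = 1.3460
Current forward F = (S − I)·e^(rT) = (96.17 − 1.3460)·e^(0.0354·11/12) = 94.8240 × 1.032982 = 97.9515
Value (long) = (F − K)·e^(−rT) = (97.9515 − 89.00) × 0.968071 = 8.6657
Value = S$8.67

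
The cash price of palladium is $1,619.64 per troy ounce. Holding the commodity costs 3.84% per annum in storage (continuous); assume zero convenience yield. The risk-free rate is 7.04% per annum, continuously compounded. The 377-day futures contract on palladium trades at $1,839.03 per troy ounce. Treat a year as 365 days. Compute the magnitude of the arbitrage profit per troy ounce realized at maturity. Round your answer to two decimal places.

$26.76 per troy ounce

Fair futures: F* = S·e^(carry·T), with carry = (r + u) = 0.0704 + 0.0384 = 0.1088
F* = 1619.64 · e^(0.1088 × 377/365) = 1619.64 · e^0.11237699 = 1619.64 × 1.11893461 = $1812.2713
Market $1839.03 > fair $1812.2713: forward overpriced → cash-and-carry (buy spot, short the forward).
At maturity, profit = |F_mkt − F*| = |1839.03 − 1812.2713| = $26.76 per troy ounce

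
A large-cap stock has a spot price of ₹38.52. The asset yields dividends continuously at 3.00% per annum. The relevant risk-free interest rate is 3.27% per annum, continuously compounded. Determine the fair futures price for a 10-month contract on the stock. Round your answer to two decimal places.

₹38.61

F = S·e^((r − q)T) = 38.52 · e^((0.0327 − 0.0300) × 10/12)
= 38.52 · e^0.002250 = 38.52 × 1.002253
F = ₹38.61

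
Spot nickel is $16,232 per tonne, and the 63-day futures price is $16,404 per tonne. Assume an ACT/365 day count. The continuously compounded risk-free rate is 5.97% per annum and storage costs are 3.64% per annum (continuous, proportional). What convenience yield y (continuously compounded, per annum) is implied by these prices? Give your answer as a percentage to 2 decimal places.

3.50%

F = S·e^((r+u−y)T) ⇒ (r+u−y) = ln(F/S)/T
ln(16404/16232) = 0.010541; /T ⇒ 0.061071
y = r + u − ln(F/S)/T = 0.0597 + 0.0364 − 0.061071 = 0.035029
y = 3.50%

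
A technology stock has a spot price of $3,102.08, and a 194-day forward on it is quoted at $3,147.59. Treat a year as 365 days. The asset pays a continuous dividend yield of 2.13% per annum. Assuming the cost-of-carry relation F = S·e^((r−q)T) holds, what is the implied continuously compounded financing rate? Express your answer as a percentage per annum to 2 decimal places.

From F = S·e^((r−q)T): (r − q) = ln(F/S)/T
ln(3147.59/3102.08) = ln(1.014671) = 0.014564
(r − q) = 0.014564 / (194/365) = 0.027401
r = ln(F/S)/T + q = 0.027401 + 0.0213 = 0.048701
r = 4.87%

4.87%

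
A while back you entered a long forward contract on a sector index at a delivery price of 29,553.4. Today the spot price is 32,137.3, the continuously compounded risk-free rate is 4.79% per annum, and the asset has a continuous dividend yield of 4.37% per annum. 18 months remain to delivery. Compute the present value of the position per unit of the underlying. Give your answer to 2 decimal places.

2593.78

Current fair forward for the remaining 18 months: F = S·e^((r − q)·T), (r − q) = 0.0479 − 0.0437 = 0.0042
F = 32137.3 · e^(0.0042 × 18/12) = 32137.3 × 1.00631989 = 32340.4042
Value of long forward = (F − K)·e^(−rT) = (32340.4042 − 29553.4) · e^(−0.0479·18/12)
= 2787.0042 × 0.93067049 = 2593.78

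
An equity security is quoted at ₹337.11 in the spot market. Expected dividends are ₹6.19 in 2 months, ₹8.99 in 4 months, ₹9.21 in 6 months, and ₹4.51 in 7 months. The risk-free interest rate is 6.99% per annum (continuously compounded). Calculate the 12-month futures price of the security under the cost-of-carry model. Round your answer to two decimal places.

₹331.36

PV(dividends) I = 6.19·e^(−0.0699·2/12) + 8.99·e^(−0.0699·4/12) + 9.21·e^(−0.0699·6/12) + 4.51·e^(−0.0699·7/12)
I = 6.1183 + 8.7830 + 8.8937 + 4.3298 = 28.1248
F = (S − I)·e^(rT) = (337.11 − 28.1248) · e^(0.0699·12/12)
= 308.9852 · e^0.069900 = 308.9852 × 1.072401 = ₹331.36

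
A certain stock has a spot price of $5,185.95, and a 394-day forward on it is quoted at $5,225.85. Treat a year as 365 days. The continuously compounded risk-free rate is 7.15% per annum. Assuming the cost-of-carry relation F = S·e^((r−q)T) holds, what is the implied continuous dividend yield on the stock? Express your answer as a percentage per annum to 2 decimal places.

6.44%

From F = S·e^((r−q)T): (r − q) = ln(F/S)/T
ln(5225.85/5185.95) = ln(1.007694) = 0.007665
(r − q) = 0.007665 / (394/365) = 0.007101
q = r − ln(F/S)/T = 0.0715 − 0.007101 = 0.064399
q = 6.44%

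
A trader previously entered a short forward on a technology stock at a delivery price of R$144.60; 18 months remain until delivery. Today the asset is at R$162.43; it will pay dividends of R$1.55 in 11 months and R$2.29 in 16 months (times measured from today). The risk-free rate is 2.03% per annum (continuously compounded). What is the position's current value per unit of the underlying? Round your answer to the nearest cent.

PV(remaining dividends) I = 1.55·e^(−0.0203·11/12) + 2.29·e^(−0.0203·16/12) = 3.7503
Current forward F = (S − I)·e^(rT) = (162.43 − 3.7503)·e^(0.0203·18/12) = 158.6797 × 1.030918 = 163.5858
Value (long) = (F − K)·e^(−rT) = (163.5858 − 144.60) × 0.970009 = 18.4164
Short position value = −(long value) = -R$18.42

-R$18.42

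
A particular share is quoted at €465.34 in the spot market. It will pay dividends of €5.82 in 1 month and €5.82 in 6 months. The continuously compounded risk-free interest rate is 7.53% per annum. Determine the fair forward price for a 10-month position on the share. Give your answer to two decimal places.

PV(dividends) I = 5.82·e^(−0.0753·1/12) + 5.82·e^(−0.0753·6/12)
I = 5.7836 + 5.6050 = 11.3886
F = (S − I)·e^(rT) = (465.34 − 11.3886) · e^(0.0753·10/12)
= 453.9514 · e^0.062750 = 453.9514 × 1.064761 = €483.35

€483.35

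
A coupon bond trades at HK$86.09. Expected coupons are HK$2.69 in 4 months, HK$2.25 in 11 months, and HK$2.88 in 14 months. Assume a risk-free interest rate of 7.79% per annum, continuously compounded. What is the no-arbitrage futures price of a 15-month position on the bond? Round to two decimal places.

HK$86.80

PV(coupons) I = 2.69·e^(−0.0779·4/12) + 2.25·e^(−0.0779·11/12) + 2.88·e^(−0.0779·14/12)
I = 2.6210 + 2.0949 + 2.6298 = 7.3457
F = (S − I)·e^(rT) = (86.09 − 7.3457) · e^(0.0779·15/12)
= 78.7443 · e^0.097375 = 78.7443 × 1.102274 = HK$86.80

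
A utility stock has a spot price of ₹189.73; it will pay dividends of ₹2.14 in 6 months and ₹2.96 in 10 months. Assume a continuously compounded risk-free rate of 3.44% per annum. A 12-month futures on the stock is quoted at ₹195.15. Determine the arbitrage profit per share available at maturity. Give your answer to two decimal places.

₹3.93 per share

PV(dividends) I = 2.14·e^(−0.0344·6/12) + 2.96·e^(−0.0344·10/12) = 4.9799
Fair futures F* = (S − I)·e^(rT) = (189.73 − 4.9799)·e^0.034400 = 184.7501 × 1.034999 = 191.2162
Market ₹195.15 > fair 191.2162: forward overpriced → cash-and-carry (borrow at r, buy the stock and collect the dividends, short the forward).
Profit at T = |F_mkt − F*| = |195.15 − 191.2162| = ₹3.93 per share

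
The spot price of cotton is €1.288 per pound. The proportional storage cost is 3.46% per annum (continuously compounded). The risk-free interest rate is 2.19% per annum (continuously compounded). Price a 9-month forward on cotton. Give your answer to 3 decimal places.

€1.344 per pound

Net carry = r + u − y = 0.0219 + 0.0346 − 0.0000 = 0.0565
F = S·e^((r+u−y)T) = 1.288 · e^(0.0565 × 9/12) = 1.288 · e^0.042375
= 1.288 × 1.043286 = €1.344 per pound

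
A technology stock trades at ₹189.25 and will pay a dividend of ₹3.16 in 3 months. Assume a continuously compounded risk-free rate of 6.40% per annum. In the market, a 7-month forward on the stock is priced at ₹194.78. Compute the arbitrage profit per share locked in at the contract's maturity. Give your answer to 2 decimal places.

₹1.56 per share

PV(dividends) I = 3.16·e^(−0.0640·3/12) = 3.1098
Fair forward F* = (S − I)·e^(rT) = (189.25 − 3.1098)·e^0.037333 = 186.1402 × 1.038039 = 193.2208
Market ₹194.78 > fair 193.2208: forward overpriced → cash-and-carry (borrow at r, buy the stock and collect the dividends, short the forward).
Profit at T = |F_mkt − F*| = |194.78 − 193.2208| = ₹1.56 per share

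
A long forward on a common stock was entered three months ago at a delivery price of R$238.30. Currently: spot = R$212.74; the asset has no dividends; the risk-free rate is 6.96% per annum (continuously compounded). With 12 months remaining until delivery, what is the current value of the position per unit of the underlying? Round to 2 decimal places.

Current fair forward for the remaining 12 months: F = S·e^(r·T), r = 0.0696
F = 212.74 · e^(0.0696 × 12/12) = 212.74 × 1.072079 = 228.0741
Value of long forward = (F − K)·e^(−rT) = (228.0741 − 238.30) · e^(−0.0696·12/12)
= -10.2259 × 0.932767 = -9.54

-R$9.54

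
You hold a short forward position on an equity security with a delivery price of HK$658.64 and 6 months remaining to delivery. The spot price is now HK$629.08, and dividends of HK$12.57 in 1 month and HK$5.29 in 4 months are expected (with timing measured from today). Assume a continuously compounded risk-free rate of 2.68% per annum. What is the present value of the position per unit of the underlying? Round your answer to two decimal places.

PV(remaining dividends) I = 12.57·e^(−0.0268·1/12) + 5.29·e^(−0.0268·4/12) = 17.7849
Current forward F = (S − I)·e^(rT) = (629.08 − 17.7849)·e^(0.0268·6/12) = 611.2951 × 1.013490 = 619.5415
Value (long) = (F − K)·e^(−rT) = (619.5415 − 658.64) × 0.986689 = -38.5781
Short position value = −(long value) = HK$38.58

HK$38.58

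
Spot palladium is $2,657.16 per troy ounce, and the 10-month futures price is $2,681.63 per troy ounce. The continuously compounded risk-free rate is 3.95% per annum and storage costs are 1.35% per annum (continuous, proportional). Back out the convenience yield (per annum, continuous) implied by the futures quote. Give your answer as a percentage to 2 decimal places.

F = S·e^((r+u−y)T) ⇒ (r+u−y) = ln(F/S)/T
ln(2681.63/2657.16) = 0.009167; /T ⇒ 0.011000
y = r + u − ln(F/S)/T = 0.0395 + 0.0135 − 0.011000 = 0.042000
y = 4.20%

4.20%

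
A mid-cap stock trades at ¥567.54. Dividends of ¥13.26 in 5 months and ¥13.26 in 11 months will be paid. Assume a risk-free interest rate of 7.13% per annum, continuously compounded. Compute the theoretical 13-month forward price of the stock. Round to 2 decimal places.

¥585.79

PV(dividends) I = 13.26·e^(−0.0713·5/12) + 13.26·e^(−0.0713·11/12)
I = 12.8719 + 12.4211 = 25.2930
F = (S − I)·e^(rT) = (567.54 − 25.2930) · e^(0.0713·13/12)
= 542.2470 · e^0.077242 = 542.2470 × 1.080303 = ¥585.79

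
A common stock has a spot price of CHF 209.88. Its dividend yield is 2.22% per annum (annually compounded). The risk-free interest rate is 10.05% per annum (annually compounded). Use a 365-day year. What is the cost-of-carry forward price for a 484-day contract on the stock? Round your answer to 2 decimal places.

CHF 231.46

F = S · (1+r)^T / (1+q)^T
= 209.88 × 1.135402 / 1.029544 = 209.88 × 1.102820
F = CHF 231.46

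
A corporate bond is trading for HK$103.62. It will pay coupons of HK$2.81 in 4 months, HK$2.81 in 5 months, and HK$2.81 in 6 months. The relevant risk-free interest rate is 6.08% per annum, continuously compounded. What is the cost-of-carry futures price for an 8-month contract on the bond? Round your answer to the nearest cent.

PV(coupons) I = 2.81·e^(−0.0608·4/12) + 2.81·e^(−0.0608·5/12) + 2.81·e^(−0.0608·6/12)
I = 2.7536 + 2.7397 + 2.7259 = 8.2192
F = (S − I)·e^(rT) = (103.62 − 8.2192) · e^(0.0608·8/12)
= 95.4008 · e^0.040533 = 95.4008 × 1.041366 = HK$99.35

HK$99.35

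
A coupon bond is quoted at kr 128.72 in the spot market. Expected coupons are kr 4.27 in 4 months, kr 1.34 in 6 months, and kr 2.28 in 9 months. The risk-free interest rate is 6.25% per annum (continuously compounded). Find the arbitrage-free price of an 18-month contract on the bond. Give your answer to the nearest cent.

PV(coupons) I = 4.27·e^(−0.0625·4/12) + 1.34·e^(−0.0625·6/12) + 2.28·e^(−0.0625·9/12)
I = 4.1820 + 1.2988 + 2.1756 = 7.6564
F = (S − I)·e^(rT) = (128.72 − 7.6564) · e^(0.0625·18/12)
= 121.0636 · e^0.093750 = 121.0636 × 1.098285 = kr 132.96

kr 132.96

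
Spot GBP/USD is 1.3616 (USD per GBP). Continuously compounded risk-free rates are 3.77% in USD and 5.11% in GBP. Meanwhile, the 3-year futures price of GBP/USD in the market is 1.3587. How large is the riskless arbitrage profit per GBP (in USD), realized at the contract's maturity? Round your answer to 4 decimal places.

0.0508 per GBP (in USD)

Fair futures: F* = S·e^(carry·T), with carry = (r_USD − r_GBP) = 0.0377 − 0.0511 = -0.0134
F* = 1.3616 · e^(-0.0134 × 3) = 1.3616 · e^-0.040200 = 1.3616 × 0.960597 = 1.3079
Market 1.3587 > fair 1.3079: forward overpriced → cash-and-carry (buy spot, short the forward).
At maturity, profit = |F_mkt − F*| = |1.3587 − 1.3079| = 0.0508 per GBP (in USD)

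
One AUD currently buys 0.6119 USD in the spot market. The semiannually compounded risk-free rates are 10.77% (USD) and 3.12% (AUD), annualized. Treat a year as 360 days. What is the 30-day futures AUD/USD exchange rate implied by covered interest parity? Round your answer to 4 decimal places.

0.6157

By covered interest parity, F = S · (1+r_USD/2)^(2T) / (1+r_AUD/2)^(2T)
= 0.6119 × 1.008780 / 1.002583 = 0.6119 × 1.006181
F = 0.6157 USD per AUD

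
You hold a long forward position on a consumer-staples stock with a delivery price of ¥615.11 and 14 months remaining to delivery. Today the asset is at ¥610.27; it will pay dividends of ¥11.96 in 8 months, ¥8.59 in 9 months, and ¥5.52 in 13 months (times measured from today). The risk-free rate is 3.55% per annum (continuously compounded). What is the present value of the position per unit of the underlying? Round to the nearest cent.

-¥5.24

PV(remaining dividends) I = 11.96·e^(−0.0355·8/12) + 8.59·e^(−0.0355·9/12) + 5.52·e^(−0.0355·13/12) = 25.3563
Current forward F = (S − I)·e^(rT) = (610.27 − 25.3563)·e^(0.0355·14/12) = 584.9137 × 1.042286 = 609.6474
Value (long) = (F − K)·e^(−rT) = (609.6474 − 615.11) × 0.959429 = -5.2410
Value = -¥5.24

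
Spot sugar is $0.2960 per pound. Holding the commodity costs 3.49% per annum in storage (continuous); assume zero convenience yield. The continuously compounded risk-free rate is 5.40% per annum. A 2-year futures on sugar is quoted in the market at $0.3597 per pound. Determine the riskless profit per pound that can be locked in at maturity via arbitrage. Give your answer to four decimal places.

$0.0061 per pound

Fair futures: F* = S·e^(carry·T), with carry = (r + u) = 0.0540 + 0.0349 = 0.0889
F* = 0.2960 · e^(0.0889 × 2) = 0.2960 · e^0.177800 = 0.2960 × 1.194586 = $0.3536
Market $0.3597 > fair $0.3536: forward overpriced → cash-and-carry (buy spot, short the forward).
At maturity, profit = |F_mkt − F*| = |0.3597 − 0.3536| = $0.0061 per pound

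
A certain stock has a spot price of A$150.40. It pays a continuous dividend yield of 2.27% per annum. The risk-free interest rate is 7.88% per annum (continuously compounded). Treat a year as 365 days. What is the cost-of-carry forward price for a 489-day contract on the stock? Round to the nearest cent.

A$162.14

F = S·e^((r − q)T) = 150.40 · e^((0.0788 − 0.0227) × 489/365)
= 150.40 · e^0.075159 = 150.40 × 1.078056
F = A$162.14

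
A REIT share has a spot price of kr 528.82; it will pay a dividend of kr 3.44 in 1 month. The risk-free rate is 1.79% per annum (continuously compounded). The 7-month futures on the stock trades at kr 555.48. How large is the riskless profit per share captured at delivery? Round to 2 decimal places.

kr 24.58 per share

PV(dividends) I = 3.44·e^(−0.0179·1/12) = 3.4349
Fair futures F* = (S − I)·e^(rT) = (528.82 − 3.4349)·e^0.010442 = 525.3851 × 1.010497 = 530.9001
Market kr 555.48 > fair 530.9001: forward overpriced → cash-and-carry (borrow at r, buy the stock and collect the dividends, short the forward).
Profit at T = |F_mkt − F*| = |555.48 − 530.9001| = kr 24.58 per share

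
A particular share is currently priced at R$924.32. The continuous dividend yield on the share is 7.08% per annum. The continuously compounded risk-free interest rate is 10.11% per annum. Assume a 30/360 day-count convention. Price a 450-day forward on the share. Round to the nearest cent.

F = S·e^((r − q)T) = 924.32 · e^((0.1011 − 0.0708) × 450/360)
= 924.32 · e^0.037875 = 924.32 × 1.038601
F = R$960.00

R$960.00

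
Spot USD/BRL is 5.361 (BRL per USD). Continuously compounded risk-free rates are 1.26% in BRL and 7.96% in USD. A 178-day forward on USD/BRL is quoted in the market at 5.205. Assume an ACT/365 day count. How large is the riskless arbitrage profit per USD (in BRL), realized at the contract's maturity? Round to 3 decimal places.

Fair forward: F* = S·e^(carry·T), with carry = (r_BRL − r_USD) = 0.0126 − 0.0796 = -0.0670
F* = 5.361 · e^(-0.0670 × 178/365) = 5.361 · e^-0.032674 = 5.361 × 0.967854 = 5.1887
Market 5.205 > fair 5.1887: forward overpriced → cash-and-carry (buy spot, short the forward).
At maturity, profit = |F_mkt − F*| = |5.205 − 5.1887| = 0.016 per USD (in BRL)

0.016 per USD (in BRL)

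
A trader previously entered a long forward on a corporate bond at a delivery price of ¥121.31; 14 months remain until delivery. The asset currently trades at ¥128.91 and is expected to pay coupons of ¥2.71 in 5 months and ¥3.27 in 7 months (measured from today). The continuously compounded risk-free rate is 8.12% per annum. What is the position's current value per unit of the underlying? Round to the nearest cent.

PV(remaining coupons) I = 2.71·e^(−0.0812·5/12) + 3.27·e^(−0.0812·7/12) = 5.7386
Current forward F = (S − I)·e^(rT) = (128.91 − 5.7386)·e^(0.0812·14/12) = 123.1714 × 1.099366 = 135.4104
Value (long) = (F − K)·e^(−rT) = (135.4104 − 121.31) × 0.909615 = 12.8259
Value = ¥12.83

¥12.83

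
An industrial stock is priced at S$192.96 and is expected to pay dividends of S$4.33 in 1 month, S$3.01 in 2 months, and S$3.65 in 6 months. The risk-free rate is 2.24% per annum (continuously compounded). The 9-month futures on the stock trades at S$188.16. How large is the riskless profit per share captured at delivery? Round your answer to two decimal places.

PV(dividends) I = 4.33·e^(−0.0224·1/12) + 3.01·e^(−0.0224·2/12) + 3.65·e^(−0.0224·6/12) = 10.9301
Fair futures F* = (S − I)·e^(rT) = (192.96 − 10.9301)·e^0.016800 = 182.0299 × 1.016942 = 185.1139
Market S$188.16 > fair 185.1139: forward overpriced → cash-and-carry (borrow at r, buy the stock and collect the dividends, short the forward).
Profit at T = |F_mkt − F*| = |188.16 − 185.1139| = S$3.05 per share

S$3.05 per share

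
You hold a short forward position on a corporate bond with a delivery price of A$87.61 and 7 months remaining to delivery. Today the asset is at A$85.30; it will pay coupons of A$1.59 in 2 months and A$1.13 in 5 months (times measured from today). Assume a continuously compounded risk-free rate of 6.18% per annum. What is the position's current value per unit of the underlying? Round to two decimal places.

PV(remaining coupons) I = 1.59·e^(−0.0618·2/12) + 1.13·e^(−0.0618·5/12) = 2.6750
Current forward F = (S − I)·e^(rT) = (85.30 − 2.6750)·e^(0.0618·7/12) = 82.6250 × 1.036708 = 85.6580
Value (long) = (F − K)·e^(−rT) = (85.6580 − 87.61) × 0.964592 = -1.8829
Short position value = −(long value) = A$1.88

A$1.88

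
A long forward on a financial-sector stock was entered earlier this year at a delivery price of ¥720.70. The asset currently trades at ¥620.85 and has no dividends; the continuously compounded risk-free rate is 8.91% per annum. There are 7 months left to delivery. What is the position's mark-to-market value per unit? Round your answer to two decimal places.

-¥63.35

Current fair forward for the remaining 7 months: F = S·e^(r·T), r = 0.0891
F = 620.85 · e^(0.0891 × 7/12) = 620.85 × 1.053349 = 653.9717
Value of long forward = (F − K)·e^(−rT) = (653.9717 − 720.70) · e^(−0.0891·7/12)
= -66.7283 × 0.949353 = -63.35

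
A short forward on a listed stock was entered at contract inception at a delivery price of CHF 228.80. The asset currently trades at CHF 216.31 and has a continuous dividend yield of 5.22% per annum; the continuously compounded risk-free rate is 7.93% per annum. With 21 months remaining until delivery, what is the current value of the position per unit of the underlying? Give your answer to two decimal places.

CHF 1.73

Current fair forward for the remaining 21 months: F = S·e^((r − q)·T), (r − q) = 0.0793 − 0.0522 = 0.0271
F = 216.31 · e^(0.0271 × 21/12) = 216.31 × 1.048568 = 226.8157
Value of long forward = (F − K)·e^(−rT) = (226.8157 − 228.80) · e^(−0.0793·21/12)
= -1.9843 × 0.870424 = -1.73
Short position value = −(long value) = CHF 1.73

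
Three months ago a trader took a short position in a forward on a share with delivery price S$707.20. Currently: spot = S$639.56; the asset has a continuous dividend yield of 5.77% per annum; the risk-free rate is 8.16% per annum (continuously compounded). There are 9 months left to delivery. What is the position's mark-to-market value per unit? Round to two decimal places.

Current fair forward for the remaining 9 months: F = S·e^((r − q)·T), (r − q) = 0.0816 − 0.0577 = 0.0239
F = 639.56 · e^(0.0239 × 9/12) = 639.56 × 1.018087 = 651.1277
Value of long forward = (F − K)·e^(−rT) = (651.1277 − 707.20) · e^(−0.0816·9/12)
= -56.0723 × 0.940635 = -52.74
Short position value = −(long value) = S$52.74

S$52.74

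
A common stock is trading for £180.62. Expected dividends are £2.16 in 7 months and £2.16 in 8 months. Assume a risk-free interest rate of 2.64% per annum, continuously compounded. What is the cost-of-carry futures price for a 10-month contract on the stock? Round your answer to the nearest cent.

£180.29

PV(dividends) I = 2.16·e^(−0.0264·7/12) + 2.16·e^(−0.0264·8/12)
I = 2.1270 + 2.1223 = 4.2493
F = (S − I)·e^(rT) = (180.62 − 4.2493) · e^(0.0264·10/12)
= 176.3707 · e^0.022000 = 176.3707 × 1.022244 = £180.29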